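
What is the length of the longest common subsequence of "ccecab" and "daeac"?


LCS of "ccecab" and "daeac"
DP table:
           d    a    e    a    c
      0    0    0    0    0    0
  c   0    0    0    0    0    1
  c   0    0    0    0    0    1
  e   0    0    0    1    1    1
  c   0    0    0    1    1    2
  a   0    0    1    1    2    2
  b   0    0    1    1    2    2
LCS length = dp[6][5] = 2

2


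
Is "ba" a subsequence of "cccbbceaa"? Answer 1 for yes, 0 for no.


Check if "ba" is a subsequence of "cccbbceaa"
Greedy scan:
  Position 0 ('c'): no match needed
  Position 1 ('c'): no match needed
  Position 2 ('c'): no match needed
  Position 3 ('b'): matches sub[0] = 'b'
  Position 4 ('b'): no match needed
  Position 5 ('c'): no match needed
  Position 6 ('e'): no match needed
  Position 7 ('a'): matches sub[1] = 'a'
  Position 8 ('a'): no match needed
All 2 characters matched => is a subsequence

1


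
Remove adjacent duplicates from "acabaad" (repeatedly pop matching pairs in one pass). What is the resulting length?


Input: acabaad
Stack-based adjacent duplicate removal:
  Read 'a': push. Stack: a
  Read 'c': push. Stack: ac
  Read 'a': push. Stack: aca
  Read 'b': push. Stack: acab
  Read 'a': push. Stack: acaba
  Read 'a': matches stack top 'a' => pop. Stack: acab
  Read 'd': push. Stack: acabd
Final stack: "acabd" (length 5)

5


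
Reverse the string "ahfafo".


Input: ahfafo
Reading characters right to left:
  Position 5: 'o'
  Position 4: 'f'
  Position 3: 'a'
  Position 2: 'f'
  Position 1: 'h'
  Position 0: 'a'
Reversed: ofafha

ofafha


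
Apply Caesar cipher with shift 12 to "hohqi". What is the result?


Caesar cipher: shift "hohqi" by 12
  'h' (pos 7) + 12 = pos 19 = 't'
  'o' (pos 14) + 12 = pos 0 = 'a'
  'h' (pos 7) + 12 = pos 19 = 't'
  'q' (pos 16) + 12 = pos 2 = 'c'
  'i' (pos 8) + 12 = pos 20 = 'u'
Result: tatcu

tatcu


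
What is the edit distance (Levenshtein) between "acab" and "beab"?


Computing edit distance: "acab" -> "beab"
DP table:
           b    e    a    b
      0    1    2    3    4
  a   1    1    2    2    3
  c   2    2    2    3    3
  a   3    3    3    2    3
  b   4    3    4    3    2
Edit distance = dp[4][4] = 2

2


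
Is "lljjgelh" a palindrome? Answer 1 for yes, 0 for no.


Input: lljjgelh
Reversed: hlegjjll
  Compare pos 0 ('l') with pos 7 ('h'): MISMATCH
  Compare pos 1 ('l') with pos 6 ('l'): match
  Compare pos 2 ('j') with pos 5 ('e'): MISMATCH
  Compare pos 3 ('j') with pos 4 ('g'): MISMATCH
Result: not a palindrome

0


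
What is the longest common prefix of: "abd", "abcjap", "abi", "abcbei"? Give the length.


Words: abd, abcjap, abi, abcbei
  Position 0: all 'a' => match
  Position 1: all 'b' => match
  Position 2: ('d', 'c', 'i', 'c') => mismatch, stop
LCP = "ab" (length 2)

2


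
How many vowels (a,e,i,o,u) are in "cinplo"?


Input: cinplo
Checking each character:
  'c' at position 0: consonant
  'i' at position 1: vowel (running total: 1)
  'n' at position 2: consonant
  'p' at position 3: consonant
  'l' at position 4: consonant
  'o' at position 5: vowel (running total: 2)
Total vowels: 2

2


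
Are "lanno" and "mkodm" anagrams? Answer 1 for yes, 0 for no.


Strings: "lanno", "mkodm"
Sorted first:  alnno
Sorted second: dkmmo
Differ at position 0: 'a' vs 'd' => not anagrams

0


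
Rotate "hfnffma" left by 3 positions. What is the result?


Input: "hfnffma", rotate left by 3
First 3 characters: "hfn"
Remaining characters: "ffma"
Concatenate remaining + first: "ffma" + "hfn" = "ffmahfn"

ffmahfn


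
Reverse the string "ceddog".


Input: ceddog
Reading characters right to left:
  Position 5: 'g'
  Position 4: 'o'
  Position 3: 'd'
  Position 2: 'd'
  Position 1: 'e'
  Position 0: 'c'
Reversed: goddec

goddec


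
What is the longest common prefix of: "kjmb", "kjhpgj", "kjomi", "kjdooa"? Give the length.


Words: kjmb, kjhpgj, kjomi, kjdooa
  Position 0: all 'k' => match
  Position 1: all 'j' => match
  Position 2: ('m', 'h', 'o', 'd') => mismatch, stop
LCP = "kj" (length 2)

2


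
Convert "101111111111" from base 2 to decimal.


Input: "101111111111" in base 2
Positional expansion:
  Digit '1' (value 1) x 2^11 = 2048
  Digit '0' (value 0) x 2^10 = 0
  Digit '1' (value 1) x 2^9 = 512
  Digit '1' (value 1) x 2^8 = 256
  Digit '1' (value 1) x 2^7 = 128
  Digit '1' (value 1) x 2^6 = 64
  Digit '1' (value 1) x 2^5 = 32
  Digit '1' (value 1) x 2^4 = 16
  Digit '1' (value 1) x 2^3 = 8
  Digit '1' (value 1) x 2^2 = 4
  Digit '1' (value 1) x 2^1 = 2
  Digit '1' (value 1) x 2^0 = 1
Sum = 3071

3071


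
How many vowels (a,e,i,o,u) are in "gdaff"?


Input: gdaff
Checking each character:
  'g' at position 0: consonant
  'd' at position 1: consonant
  'a' at position 2: vowel (running total: 1)
  'f' at position 3: consonant
  'f' at position 4: consonant
Total vowels: 1

1


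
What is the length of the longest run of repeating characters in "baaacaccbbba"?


Input: "baaacaccbbba"
Scanning for longest run:
  Position 1 ('a'): new char, reset run to 1
  Position 2 ('a'): continues run of 'a', length=2
  Position 3 ('a'): continues run of 'a', length=3
  Position 4 ('c'): new char, reset run to 1
  Position 5 ('a'): new char, reset run to 1
  Position 6 ('c'): new char, reset run to 1
  Position 7 ('c'): continues run of 'c', length=2
  Position 8 ('b'): new char, reset run to 1
  Position 9 ('b'): continues run of 'b', length=2
  Position 10 ('b'): continues run of 'b', length=3
  Position 11 ('a'): new char, reset run to 1
Longest run: 'a' with length 3

3


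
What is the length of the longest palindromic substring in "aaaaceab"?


Input: "aaaaceab"
Checking substrings for palindromes:
  [0:4] "aaaa" (len 4) => palindrome
  [0:3] "aaa" (len 3) => palindrome
  [1:4] "aaa" (len 3) => palindrome
  [0:2] "aa" (len 2) => palindrome
  [1:3] "aa" (len 2) => palindrome
  [2:4] "aa" (len 2) => palindrome
Longest palindromic substring: "aaaa" with length 4

4


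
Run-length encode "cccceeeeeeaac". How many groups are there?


Input: cccceeeeeeaac
Scanning for consecutive runs:
  Group 1: 'c' x 4 (positions 0-3)
  Group 2: 'e' x 6 (positions 4-9)
  Group 3: 'a' x 2 (positions 10-11)
  Group 4: 'c' x 1 (positions 12-12)
Total groups: 4

4


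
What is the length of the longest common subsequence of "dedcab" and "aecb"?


LCS of "dedcab" and "aecb"
DP table:
           a    e    c    b
      0    0    0    0    0
  d   0    0    0    0    0
  e   0    0    1    1    1
  d   0    0    1    1    1
  c   0    0    1    2    2
  a   0    1    1    2    2
  b   0    1    1    2    3
LCS length = dp[6][4] = 3

3


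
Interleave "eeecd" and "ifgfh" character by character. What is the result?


Interleaving "eeecd" and "ifgfh":
  Position 0: 'e' from first, 'i' from second => "ei"
  Position 1: 'e' from first, 'f' from second => "ef"
  Position 2: 'e' from first, 'g' from second => "eg"
  Position 3: 'c' from first, 'f' from second => "cf"
  Position 4: 'd' from first, 'h' from second => "dh"
Result: eiefegcfdh

eiefegcfdh


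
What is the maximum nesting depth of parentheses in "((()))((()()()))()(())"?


Input: "((()))((()()()))()(())"
Tracking depth:
  Position 0 '(': depth becomes 1
  Position 1 '(': depth becomes 2
  Position 2 '(': depth becomes 3
  Position 3 ')': depth becomes 2
  Position 4 ')': depth becomes 1
  Position 5 ')': depth becomes 0
  Position 6 '(': depth becomes 1
  Position 7 '(': depth becomes 2
  Position 8 '(': depth becomes 3
  Position 9 ')': depth becomes 2
  Position 10 '(': depth becomes 3
  Position 11 ')': depth becomes 2
  Position 12 '(': depth becomes 3
  Position 13 ')': depth becomes 2
  Position 14 ')': depth becomes 1
  Position 15 ')': depth becomes 0
  Position 16 '(': depth becomes 1
  Position 17 ')': depth becomes 0
  Position 18 '(': depth becomes 1
  Position 19 '(': depth becomes 2
  Position 20 ')': depth becomes 1
  Position 21 ')': depth becomes 0
Maximum depth reached: 3

3


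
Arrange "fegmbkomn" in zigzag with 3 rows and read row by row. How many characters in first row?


Zigzag "fegmbkomn" into 3 rows:
Placing characters:
  'f' => row 0
  'e' => row 1
  'g' => row 2
  'm' => row 1
  'b' => row 0
  'k' => row 1
  'o' => row 2
  'm' => row 1
  'n' => row 0
Rows:
  Row 0: "fbn"
  Row 1: "emkm"
  Row 2: "go"
First row length: 3

3


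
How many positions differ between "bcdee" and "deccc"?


Comparing "bcdee" and "deccc" position by position:
  Position 0: 'b' vs 'd' => DIFFER
  Position 1: 'c' vs 'e' => DIFFER
  Position 2: 'd' vs 'c' => DIFFER
  Position 3: 'e' vs 'c' => DIFFER
  Position 4: 'e' vs 'c' => DIFFER
Positions that differ: 5

5


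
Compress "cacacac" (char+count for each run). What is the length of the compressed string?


Input: cacacac
Runs:
  'c' x 1 => "c1"
  'a' x 1 => "a1"
  'c' x 1 => "c1"
  'a' x 1 => "a1"
  'c' x 1 => "c1"
  'a' x 1 => "a1"
  'c' x 1 => "c1"
Compressed: "c1a1c1a1c1a1c1"
Compressed length: 14

14


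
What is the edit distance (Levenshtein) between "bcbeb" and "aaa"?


Computing edit distance: "bcbeb" -> "aaa"
DP table:
           a    a    a
      0    1    2    3
  b   1    1    2    3
  c   2    2    2    3
  b   3    3    3    3
  e   4    4    4    4
  b   5    5    5    5
Edit distance = dp[5][3] = 5

5


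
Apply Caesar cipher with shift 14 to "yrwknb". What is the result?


Caesar cipher: shift "yrwknb" by 14
  'y' (pos 24) + 14 = pos 12 = 'm'
  'r' (pos 17) + 14 = pos 5 = 'f'
  'w' (pos 22) + 14 = pos 10 = 'k'
  'k' (pos 10) + 14 = pos 24 = 'y'
  'n' (pos 13) + 14 = pos 1 = 'b'
  'b' (pos 1) + 14 = pos 15 = 'p'
Result: mfkybp

mfkybp


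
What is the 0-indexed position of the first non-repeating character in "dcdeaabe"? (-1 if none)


Input: dcdeaabe
Character frequencies:
  'a': 2
  'b': 1
  'c': 1
  'd': 2
  'e': 2
Scanning left to right for freq == 1:
  Position 0 ('d'): freq=2, skip
  Position 1 ('c'): unique! => answer = 1

1


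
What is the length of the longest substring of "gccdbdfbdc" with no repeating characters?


Input: "gccdbdfbdc"
Sliding window (track last position of each char):
  Position 0 ('g'): window [0,0] length 1 -- new best
  Position 1 ('c'): window [0,1] length 2 -- new best
  Position 2 ('c'): repeat (last at 1), move window start to 2
  Position 2 ('c'): window [2,2] length 1
  Position 3 ('d'): window [2,3] length 2
  Position 4 ('b'): window [2,4] length 3 -- new best
  Position 5 ('d'): repeat (last at 3), move window start to 4
  Position 5 ('d'): window [4,5] length 2
  Position 6 ('f'): window [4,6] length 3
  Position 7 ('b'): repeat (last at 4), move window start to 5
  Position 7 ('b'): window [5,7] length 3
  Position 8 ('d'): repeat (last at 5), move window start to 6
  Position 8 ('d'): window [6,8] length 3
  Position 9 ('c'): window [6,9] length 4 -- new best
Longest substring with no repeats: "fbdc" with length 4

4


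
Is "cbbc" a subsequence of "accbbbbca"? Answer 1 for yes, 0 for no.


Check if "cbbc" is a subsequence of "accbbbbca"
Greedy scan:
  Position 0 ('a'): no match needed
  Position 1 ('c'): matches sub[0] = 'c'
  Position 2 ('c'): no match needed
  Position 3 ('b'): matches sub[1] = 'b'
  Position 4 ('b'): matches sub[2] = 'b'
  Position 5 ('b'): no match needed
  Position 6 ('b'): no match needed
  Position 7 ('c'): matches sub[3] = 'c'
  Position 8 ('a'): no match needed
All 4 characters matched => is a subsequence

1


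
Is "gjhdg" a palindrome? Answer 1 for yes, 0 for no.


Input: gjhdg
Reversed: gdhjg
  Compare pos 0 ('g') with pos 4 ('g'): match
  Compare pos 1 ('j') with pos 3 ('d'): MISMATCH
Result: not a palindrome

0


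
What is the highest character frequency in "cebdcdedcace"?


Input: cebdcdedcace
Character counts:
  'a': 1
  'b': 1
  'c': 4
  'd': 3
  'e': 3
Maximum frequency: 4

4


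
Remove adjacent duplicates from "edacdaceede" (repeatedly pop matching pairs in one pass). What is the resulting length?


Input: edacdaceede
Stack-based adjacent duplicate removal:
  Read 'e': push. Stack: e
  Read 'd': push. Stack: ed
  Read 'a': push. Stack: eda
  Read 'c': push. Stack: edac
  Read 'd': push. Stack: edacd
  Read 'a': push. Stack: edacda
  Read 'c': push. Stack: edacdac
  Read 'e': push. Stack: edacdace
  Read 'e': matches stack top 'e' => pop. Stack: edacdac
  Read 'd': push. Stack: edacdacd
  Read 'e': push. Stack: edacdacde
Final stack: "edacdacde" (length 9)

9


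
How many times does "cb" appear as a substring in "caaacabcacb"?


Searching for "cb" in "caaacabcacb"
Scanning each position:
  Position 0: "ca" => no
  Position 1: "aa" => no
  Position 2: "aa" => no
  Position 3: "ac" => no
  Position 4: "ca" => no
  Position 5: "ab" => no
  Position 6: "bc" => no
  Position 7: "ca" => no
  Position 8: "ac" => no
  Position 9: "cb" => MATCH
Total occurrences: 1

1


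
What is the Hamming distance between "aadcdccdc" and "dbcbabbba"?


Comparing "aadcdccdc" and "dbcbabbba" position by position:
  Position 0: 'a' vs 'd' => differ
  Position 1: 'a' vs 'b' => differ
  Position 2: 'd' vs 'c' => differ
  Position 3: 'c' vs 'b' => differ
  Position 4: 'd' vs 'a' => differ
  Position 5: 'c' vs 'b' => differ
  Position 6: 'c' vs 'b' => differ
  Position 7: 'd' vs 'b' => differ
  Position 8: 'c' vs 'a' => differ
Total differences (Hamming distance): 9

9


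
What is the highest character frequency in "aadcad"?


Input: aadcad
Character counts:
  'a': 3
  'c': 1
  'd': 2
Maximum frequency: 3

3


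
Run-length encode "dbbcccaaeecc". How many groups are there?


Input: dbbcccaaeecc
Scanning for consecutive runs:
  Group 1: 'd' x 1 (positions 0-0)
  Group 2: 'b' x 2 (positions 1-2)
  Group 3: 'c' x 3 (positions 3-5)
  Group 4: 'a' x 2 (positions 6-7)
  Group 5: 'e' x 2 (positions 8-9)
  Group 6: 'c' x 2 (positions 10-11)
Total groups: 6

6


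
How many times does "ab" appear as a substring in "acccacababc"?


Searching for "ab" in "acccacababc"
Scanning each position:
  Position 0: "ac" => no
  Position 1: "cc" => no
  Position 2: "cc" => no
  Position 3: "ca" => no
  Position 4: "ac" => no
  Position 5: "ca" => no
  Position 6: "ab" => MATCH
  Position 7: "ba" => no
  Position 8: "ab" => MATCH
  Position 9: "bc" => no
Total occurrences: 2

2


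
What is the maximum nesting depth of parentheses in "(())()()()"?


Input: "(())()()()"
Tracking depth:
  Position 0 '(': depth becomes 1
  Position 1 '(': depth becomes 2
  Position 2 ')': depth becomes 1
  Position 3 ')': depth becomes 0
  Position 4 '(': depth becomes 1
  Position 5 ')': depth becomes 0
  Position 6 '(': depth becomes 1
  Position 7 ')': depth becomes 0
  Position 8 '(': depth becomes 1
  Position 9 ')': depth becomes 0
Maximum depth reached: 2

2


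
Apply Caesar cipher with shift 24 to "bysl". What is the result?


Caesar cipher: shift "bysl" by 24
  'b' (pos 1) + 24 = pos 25 = 'z'
  'y' (pos 24) + 24 = pos 22 = 'w'
  's' (pos 18) + 24 = pos 16 = 'q'
  'l' (pos 11) + 24 = pos 9 = 'j'
Result: zwqj

zwqj


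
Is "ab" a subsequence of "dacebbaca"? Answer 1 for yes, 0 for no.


Check if "ab" is a subsequence of "dacebbaca"
Greedy scan:
  Position 0 ('d'): no match needed
  Position 1 ('a'): matches sub[0] = 'a'
  Position 2 ('c'): no match needed
  Position 3 ('e'): no match needed
  Position 4 ('b'): matches sub[1] = 'b'
  Position 5 ('b'): no match needed
  Position 6 ('a'): no match needed
  Position 7 ('c'): no match needed
  Position 8 ('a'): no match needed
All 2 characters matched => is a subsequence

1


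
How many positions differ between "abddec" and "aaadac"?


Comparing "abddec" and "aaadac" position by position:
  Position 0: 'a' vs 'a' => same
  Position 1: 'b' vs 'a' => DIFFER
  Position 2: 'd' vs 'a' => DIFFER
  Position 3: 'd' vs 'd' => same
  Position 4: 'e' vs 'a' => DIFFER
  Position 5: 'c' vs 'c' => same
Positions that differ: 3

3


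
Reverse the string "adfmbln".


Input: adfmbln
Reading characters right to left:
  Position 6: 'n'
  Position 5: 'l'
  Position 4: 'b'
  Position 3: 'm'
  Position 2: 'f'
  Position 1: 'd'
  Position 0: 'a'
Reversed: nlbmfda

nlbmfda


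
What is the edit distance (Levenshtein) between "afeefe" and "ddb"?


Computing edit distance: "afeefe" -> "ddb"
DP table:
           d    d    b
      0    1    2    3
  a   1    1    2    3
  f   2    2    2    3
  e   3    3    3    3
  e   4    4    4    4
  f   5    5    5    5
  e   6    6    6    6
Edit distance = dp[6][3] = 6

6


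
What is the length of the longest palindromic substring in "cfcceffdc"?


Input: "cfcceffdc"
Checking substrings for palindromes:
  [0:3] "cfc" (len 3) => palindrome
  [2:4] "cc" (len 2) => palindrome
  [5:7] "ff" (len 2) => palindrome
Longest palindromic substring: "cfc" with length 3

3


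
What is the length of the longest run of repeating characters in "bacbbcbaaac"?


Input: "bacbbcbaaac"
Scanning for longest run:
  Position 1 ('a'): new char, reset run to 1
  Position 2 ('c'): new char, reset run to 1
  Position 3 ('b'): new char, reset run to 1
  Position 4 ('b'): continues run of 'b', length=2
  Position 5 ('c'): new char, reset run to 1
  Position 6 ('b'): new char, reset run to 1
  Position 7 ('a'): new char, reset run to 1
  Position 8 ('a'): continues run of 'a', length=2
  Position 9 ('a'): continues run of 'a', length=3
  Position 10 ('c'): new char, reset run to 1
Longest run: 'a' with length 3

3


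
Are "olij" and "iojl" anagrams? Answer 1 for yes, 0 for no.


Strings: "olij", "iojl"
Sorted first:  ijlo
Sorted second: ijlo
Sorted forms match => anagrams

1


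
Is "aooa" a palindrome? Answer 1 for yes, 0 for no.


Input: aooa
Reversed: aooa
  Compare pos 0 ('a') with pos 3 ('a'): match
  Compare pos 1 ('o') with pos 2 ('o'): match
Result: palindrome

1


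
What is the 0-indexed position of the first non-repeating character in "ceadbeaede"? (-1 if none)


Input: ceadbeaede
Character frequencies:
  'a': 2
  'b': 1
  'c': 1
  'd': 2
  'e': 4
Scanning left to right for freq == 1:
  Position 0 ('c'): unique! => answer = 0

0


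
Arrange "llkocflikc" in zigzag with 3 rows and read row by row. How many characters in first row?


Zigzag "llkocflikc" into 3 rows:
Placing characters:
  'l' => row 0
  'l' => row 1
  'k' => row 2
  'o' => row 1
  'c' => row 0
  'f' => row 1
  'l' => row 2
  'i' => row 1
  'k' => row 0
  'c' => row 1
Rows:
  Row 0: "lck"
  Row 1: "lofic"
  Row 2: "kl"
First row length: 3

3


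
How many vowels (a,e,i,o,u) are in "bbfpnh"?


Input: bbfpnh
Checking each character:
  'b' at position 0: consonant
  'b' at position 1: consonant
  'f' at position 2: consonant
  'p' at position 3: consonant
  'n' at position 4: consonant
  'h' at position 5: consonant
Total vowels: 0

0


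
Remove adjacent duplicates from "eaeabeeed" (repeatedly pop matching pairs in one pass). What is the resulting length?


Input: eaeabeeed
Stack-based adjacent duplicate removal:
  Read 'e': push. Stack: e
  Read 'a': push. Stack: ea
  Read 'e': push. Stack: eae
  Read 'a': push. Stack: eaea
  Read 'b': push. Stack: eaeab
  Read 'e': push. Stack: eaeabe
  Read 'e': matches stack top 'e' => pop. Stack: eaeab
  Read 'e': push. Stack: eaeabe
  Read 'd': push. Stack: eaeabed
Final stack: "eaeabed" (length 7)

7


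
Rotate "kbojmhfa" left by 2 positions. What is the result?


Input: "kbojmhfa", rotate left by 2
First 2 characters: "kb"
Remaining characters: "ojmhfa"
Concatenate remaining + first: "ojmhfa" + "kb" = "ojmhfakb"

ojmhfakb


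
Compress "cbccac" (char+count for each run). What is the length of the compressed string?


Input: cbccac
Runs:
  'c' x 1 => "c1"
  'b' x 1 => "b1"
  'c' x 2 => "c2"
  'a' x 1 => "a1"
  'c' x 1 => "c1"
Compressed: "c1b1c2a1c1"
Compressed length: 10

10


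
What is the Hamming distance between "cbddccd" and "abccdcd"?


Comparing "cbddccd" and "abccdcd" position by position:
  Position 0: 'c' vs 'a' => differ
  Position 1: 'b' vs 'b' => same
  Position 2: 'd' vs 'c' => differ
  Position 3: 'd' vs 'c' => differ
  Position 4: 'c' vs 'd' => differ
  Position 5: 'c' vs 'c' => same
  Position 6: 'd' vs 'd' => same
Total differences (Hamming distance): 4

4


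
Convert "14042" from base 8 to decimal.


Input: "14042" in base 8
Positional expansion:
  Digit '1' (value 1) x 8^4 = 4096
  Digit '4' (value 4) x 8^3 = 2048
  Digit '0' (value 0) x 8^2 = 0
  Digit '4' (value 4) x 8^1 = 32
  Digit '2' (value 2) x 8^0 = 2
Sum = 6178

6178


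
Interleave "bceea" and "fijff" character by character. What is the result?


Interleaving "bceea" and "fijff":
  Position 0: 'b' from first, 'f' from second => "bf"
  Position 1: 'c' from first, 'i' from second => "ci"
  Position 2: 'e' from first, 'j' from second => "ej"
  Position 3: 'e' from first, 'f' from second => "ef"
  Position 4: 'a' from first, 'f' from second => "af"
Result: bfciejefaf

bfciejefaf


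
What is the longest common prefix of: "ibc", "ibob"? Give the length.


Words: ibc, ibob
  Position 0: all 'i' => match
  Position 1: all 'b' => match
  Position 2: ('c', 'o') => mismatch, stop
LCP = "ib" (length 2)

2


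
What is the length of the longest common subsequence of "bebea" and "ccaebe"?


LCS of "bebea" and "ccaebe"
DP table:
           c    c    a    e    b    e
      0    0    0    0    0    0    0
  b   0    0    0    0    0    1    1
  e   0    0    0    0    1    1    2
  b   0    0    0    0    1    2    2
  e   0    0    0    0    1    2    3
  a   0    0    0    1    1    2    3
LCS length = dp[5][6] = 3

3


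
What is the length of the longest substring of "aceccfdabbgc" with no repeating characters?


Input: "aceccfdabbgc"
Sliding window (track last position of each char):
  Position 0 ('a'): window [0,0] length 1 -- new best
  Position 1 ('c'): window [0,1] length 2 -- new best
  Position 2 ('e'): window [0,2] length 3 -- new best
  Position 3 ('c'): repeat (last at 1), move window start to 2
  Position 3 ('c'): window [2,3] length 2
  Position 4 ('c'): repeat (last at 3), move window start to 4
  Position 4 ('c'): window [4,4] length 1
  Position 5 ('f'): window [4,5] length 2
  Position 6 ('d'): window [4,6] length 3
  Position 7 ('a'): window [4,7] length 4 -- new best
  Position 8 ('b'): window [4,8] length 5 -- new best
  Position 9 ('b'): repeat (last at 8), move window start to 9
  Position 9 ('b'): window [9,9] length 1
  Position 10 ('g'): window [9,10] length 2
  Position 11 ('c'): window [9,11] length 3
Longest substring with no repeats: "cfdab" with length 5

5


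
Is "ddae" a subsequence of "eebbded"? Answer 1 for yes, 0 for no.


Check if "ddae" is a subsequence of "eebbded"
Greedy scan:
  Position 0 ('e'): no match needed
  Position 1 ('e'): no match needed
  Position 2 ('b'): no match needed
  Position 3 ('b'): no match needed
  Position 4 ('d'): matches sub[0] = 'd'
  Position 5 ('e'): no match needed
  Position 6 ('d'): matches sub[1] = 'd'
Only matched 2/4 characters => not a subsequence

0


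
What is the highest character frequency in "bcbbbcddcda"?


Input: bcbbbcddcda
Character counts:
  'a': 1
  'b': 4
  'c': 3
  'd': 3
Maximum frequency: 4

4


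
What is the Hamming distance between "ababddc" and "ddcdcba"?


Comparing "ababddc" and "ddcdcba" position by position:
  Position 0: 'a' vs 'd' => differ
  Position 1: 'b' vs 'd' => differ
  Position 2: 'a' vs 'c' => differ
  Position 3: 'b' vs 'd' => differ
  Position 4: 'd' vs 'c' => differ
  Position 5: 'd' vs 'b' => differ
  Position 6: 'c' vs 'a' => differ
Total differences (Hamming distance): 7

7


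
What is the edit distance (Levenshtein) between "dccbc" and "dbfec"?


Computing edit distance: "dccbc" -> "dbfec"
DP table:
           d    b    f    e    c
      0    1    2    3    4    5
  d   1    0    1    2    3    4
  c   2    1    1    2    3    3
  c   3    2    2    2    3    3
  b   4    3    2    3    3    4
  c   5    4    3    3    4    3
Edit distance = dp[5][5] = 3

3


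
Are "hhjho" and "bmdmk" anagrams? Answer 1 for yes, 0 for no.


Strings: "hhjho", "bmdmk"
Sorted first:  hhhjo
Sorted second: bdkmm
Differ at position 0: 'h' vs 'b' => not anagrams

0


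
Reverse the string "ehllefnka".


Input: ehllefnka
Reading characters right to left:
  Position 8: 'a'
  Position 7: 'k'
  Position 6: 'n'
  Position 5: 'f'
  Position 4: 'e'
  Position 3: 'l'
  Position 2: 'l'
  Position 1: 'h'
  Position 0: 'e'
Reversed: aknfellhe

aknfellhe


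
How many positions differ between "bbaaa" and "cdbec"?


Comparing "bbaaa" and "cdbec" position by position:
  Position 0: 'b' vs 'c' => DIFFER
  Position 1: 'b' vs 'd' => DIFFER
  Position 2: 'a' vs 'b' => DIFFER
  Position 3: 'a' vs 'e' => DIFFER
  Position 4: 'a' vs 'c' => DIFFER
Positions that differ: 5

5


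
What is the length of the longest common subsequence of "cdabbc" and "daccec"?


LCS of "cdabbc" and "daccec"
DP table:
           d    a    c    c    e    c
      0    0    0    0    0    0    0
  c   0    0    0    1    1    1    1
  d   0    1    1    1    1    1    1
  a   0    1    2    2    2    2    2
  b   0    1    2    2    2    2    2
  b   0    1    2    2    2    2    2
  c   0    1    2    3    3    3    3
LCS length = dp[6][6] = 3

3


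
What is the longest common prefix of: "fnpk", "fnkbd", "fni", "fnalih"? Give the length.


Words: fnpk, fnkbd, fni, fnalih
  Position 0: all 'f' => match
  Position 1: all 'n' => match
  Position 2: ('p', 'k', 'i', 'a') => mismatch, stop
LCP = "fn" (length 2)

2


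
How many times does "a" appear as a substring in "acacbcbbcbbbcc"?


Searching for "a" in "acacbcbbcbbbcc"
Scanning each position:
  Position 0: "a" => MATCH
  Position 1: "c" => no
  Position 2: "a" => MATCH
  Position 3: "c" => no
  Position 4: "b" => no
  Position 5: "c" => no
  Position 6: "b" => no
  Position 7: "b" => no
  Position 8: "c" => no
  Position 9: "b" => no
  Position 10: "b" => no
  Position 11: "b" => no
  Position 12: "c" => no
  Position 13: "c" => no
Total occurrences: 2

2


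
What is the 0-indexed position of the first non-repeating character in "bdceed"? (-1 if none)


Input: bdceed
Character frequencies:
  'b': 1
  'c': 1
  'd': 2
  'e': 2
Scanning left to right for freq == 1:
  Position 0 ('b'): unique! => answer = 0

0


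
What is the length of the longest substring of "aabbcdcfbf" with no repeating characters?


Input: "aabbcdcfbf"
Sliding window (track last position of each char):
  Position 0 ('a'): window [0,0] length 1 -- new best
  Position 1 ('a'): repeat (last at 0), move window start to 1
  Position 1 ('a'): window [1,1] length 1
  Position 2 ('b'): window [1,2] length 2 -- new best
  Position 3 ('b'): repeat (last at 2), move window start to 3
  Position 3 ('b'): window [3,3] length 1
  Position 4 ('c'): window [3,4] length 2
  Position 5 ('d'): window [3,5] length 3 -- new best
  Position 6 ('c'): repeat (last at 4), move window start to 5
  Position 6 ('c'): window [5,6] length 2
  Position 7 ('f'): window [5,7] length 3
  Position 8 ('b'): window [5,8] length 4 -- new best
  Position 9 ('f'): repeat (last at 7), move window start to 8
  Position 9 ('f'): window [8,9] length 2
Longest substring with no repeats: "dcfb" with length 4

4


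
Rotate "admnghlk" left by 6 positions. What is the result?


Input: "admnghlk", rotate left by 6
First 6 characters: "admngh"
Remaining characters: "lk"
Concatenate remaining + first: "lk" + "admngh" = "lkadmngh"

lkadmngh


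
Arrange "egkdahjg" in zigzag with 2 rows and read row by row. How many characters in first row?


Zigzag "egkdahjg" into 2 rows:
Placing characters:
  'e' => row 0
  'g' => row 1
  'k' => row 0
  'd' => row 1
  'a' => row 0
  'h' => row 1
  'j' => row 0
  'g' => row 1
Rows:
  Row 0: "ekaj"
  Row 1: "gdhg"
First row length: 4

4


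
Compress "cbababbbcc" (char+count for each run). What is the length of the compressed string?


Input: cbababbbcc
Runs:
  'c' x 1 => "c1"
  'b' x 1 => "b1"
  'a' x 1 => "a1"
  'b' x 1 => "b1"
  'a' x 1 => "a1"
  'b' x 3 => "b3"
  'c' x 2 => "c2"
Compressed: "c1b1a1b1a1b3c2"
Compressed length: 14

14


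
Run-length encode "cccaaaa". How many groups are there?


Input: cccaaaa
Scanning for consecutive runs:
  Group 1: 'c' x 3 (positions 0-2)
  Group 2: 'a' x 4 (positions 3-6)
Total groups: 2

2


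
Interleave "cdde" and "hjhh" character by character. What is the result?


Interleaving "cdde" and "hjhh":
  Position 0: 'c' from first, 'h' from second => "ch"
  Position 1: 'd' from first, 'j' from second => "dj"
  Position 2: 'd' from first, 'h' from second => "dh"
  Position 3: 'e' from first, 'h' from second => "eh"
Result: chdjdheh

chdjdheh


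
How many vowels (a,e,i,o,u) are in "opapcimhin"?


Input: opapcimhin
Checking each character:
  'o' at position 0: vowel (running total: 1)
  'p' at position 1: consonant
  'a' at position 2: vowel (running total: 2)
  'p' at position 3: consonant
  'c' at position 4: consonant
  'i' at position 5: vowel (running total: 3)
  'm' at position 6: consonant
  'h' at position 7: consonant
  'i' at position 8: vowel (running total: 4)
  'n' at position 9: consonant
Total vowels: 4

4


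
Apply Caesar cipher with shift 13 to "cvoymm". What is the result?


Caesar cipher: shift "cvoymm" by 13
  'c' (pos 2) + 13 = pos 15 = 'p'
  'v' (pos 21) + 13 = pos 8 = 'i'
  'o' (pos 14) + 13 = pos 1 = 'b'
  'y' (pos 24) + 13 = pos 11 = 'l'
  'm' (pos 12) + 13 = pos 25 = 'z'
  'm' (pos 12) + 13 = pos 25 = 'z'
Result: piblzz

piblzz


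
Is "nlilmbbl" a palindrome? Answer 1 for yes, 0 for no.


Input: nlilmbbl
Reversed: lbbmliln
  Compare pos 0 ('n') with pos 7 ('l'): MISMATCH
  Compare pos 1 ('l') with pos 6 ('b'): MISMATCH
  Compare pos 2 ('i') with pos 5 ('b'): MISMATCH
  Compare pos 3 ('l') with pos 4 ('m'): MISMATCH
Result: not a palindrome

0


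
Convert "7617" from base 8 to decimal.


Input: "7617" in base 8
Positional expansion:
  Digit '7' (value 7) x 8^3 = 3584
  Digit '6' (value 6) x 8^2 = 384
  Digit '1' (value 1) x 8^1 = 8
  Digit '7' (value 7) x 8^0 = 7
Sum = 3983

3983


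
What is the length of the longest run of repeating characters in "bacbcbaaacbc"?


Input: "bacbcbaaacbc"
Scanning for longest run:
  Position 1 ('a'): new char, reset run to 1
  Position 2 ('c'): new char, reset run to 1
  Position 3 ('b'): new char, reset run to 1
  Position 4 ('c'): new char, reset run to 1
  Position 5 ('b'): new char, reset run to 1
  Position 6 ('a'): new char, reset run to 1
  Position 7 ('a'): continues run of 'a', length=2
  Position 8 ('a'): continues run of 'a', length=3
  Position 9 ('c'): new char, reset run to 1
  Position 10 ('b'): new char, reset run to 1
  Position 11 ('c'): new char, reset run to 1
Longest run: 'a' with length 3

3


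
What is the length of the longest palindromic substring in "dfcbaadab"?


Input: "dfcbaadab"
Checking substrings for palindromes:
  [5:8] "ada" (len 3) => palindrome
  [4:6] "aa" (len 2) => palindrome
Longest palindromic substring: "ada" with length 3

3


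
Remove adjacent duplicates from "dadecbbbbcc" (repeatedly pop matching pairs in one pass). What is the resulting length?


Input: dadecbbbbcc
Stack-based adjacent duplicate removal:
  Read 'd': push. Stack: d
  Read 'a': push. Stack: da
  Read 'd': push. Stack: dad
  Read 'e': push. Stack: dade
  Read 'c': push. Stack: dadec
  Read 'b': push. Stack: dadecb
  Read 'b': matches stack top 'b' => pop. Stack: dadec
  Read 'b': push. Stack: dadecb
  Read 'b': matches stack top 'b' => pop. Stack: dadec
  Read 'c': matches stack top 'c' => pop. Stack: dade
  Read 'c': push. Stack: dadec
Final stack: "dadec" (length 5)

5


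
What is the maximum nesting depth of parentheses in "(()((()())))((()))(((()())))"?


Input: "(()((()())))((()))(((()())))"
Tracking depth:
  Position 0 '(': depth becomes 1
  Position 1 '(': depth becomes 2
  Position 2 ')': depth becomes 1
  Position 3 '(': depth becomes 2
  Position 4 '(': depth becomes 3
  Position 5 '(': depth becomes 4
  Position 6 ')': depth becomes 3
  Position 7 '(': depth becomes 4
  Position 8 ')': depth becomes 3
  Position 9 ')': depth becomes 2
  Position 10 ')': depth becomes 1
  Position 11 ')': depth becomes 0
  Position 12 '(': depth becomes 1
  Position 13 '(': depth becomes 2
  Position 14 '(': depth becomes 3
  Position 15 ')': depth becomes 2
  Position 16 ')': depth becomes 1
  Position 17 ')': depth becomes 0
  Position 18 '(': depth becomes 1
  Position 19 '(': depth becomes 2
  Position 20 '(': depth becomes 3
  Position 21 '(': depth becomes 4
  Position 22 ')': depth becomes 3
  Position 23 '(': depth becomes 4
  Position 24 ')': depth becomes 3
  Position 25 ')': depth becomes 2
  Position 26 ')': depth becomes 1
  Position 27 ')': depth becomes 0
Maximum depth reached: 4

4


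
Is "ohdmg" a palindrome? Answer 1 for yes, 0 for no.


Input: ohdmg
Reversed: gmdho
  Compare pos 0 ('o') with pos 4 ('g'): MISMATCH
  Compare pos 1 ('h') with pos 3 ('m'): MISMATCH
Result: not a palindrome

0


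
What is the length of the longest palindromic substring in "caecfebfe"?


Input: "caecfebfe"
Checking substrings for palindromes:
  No multi-char palindromic substrings found
Longest palindromic substring: "c" with length 1

1


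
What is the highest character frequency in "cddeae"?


Input: cddeae
Character counts:
  'a': 1
  'c': 1
  'd': 2
  'e': 2
Maximum frequency: 2

2


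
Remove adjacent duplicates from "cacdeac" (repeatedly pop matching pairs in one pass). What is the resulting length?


Input: cacdeac
Stack-based adjacent duplicate removal:
  Read 'c': push. Stack: c
  Read 'a': push. Stack: ca
  Read 'c': push. Stack: cac
  Read 'd': push. Stack: cacd
  Read 'e': push. Stack: cacde
  Read 'a': push. Stack: cacdea
  Read 'c': push. Stack: cacdeac
Final stack: "cacdeac" (length 7)

7


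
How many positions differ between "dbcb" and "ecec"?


Comparing "dbcb" and "ecec" position by position:
  Position 0: 'd' vs 'e' => DIFFER
  Position 1: 'b' vs 'c' => DIFFER
  Position 2: 'c' vs 'e' => DIFFER
  Position 3: 'b' vs 'c' => DIFFER
Positions that differ: 4

4


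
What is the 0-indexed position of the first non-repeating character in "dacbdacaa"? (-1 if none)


Input: dacbdacaa
Character frequencies:
  'a': 4
  'b': 1
  'c': 2
  'd': 2
Scanning left to right for freq == 1:
  Position 0 ('d'): freq=2, skip
  Position 1 ('a'): freq=4, skip
  Position 2 ('c'): freq=2, skip
  Position 3 ('b'): unique! => answer = 3

3


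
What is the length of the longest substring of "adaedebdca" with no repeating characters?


Input: "adaedebdca"
Sliding window (track last position of each char):
  Position 0 ('a'): window [0,0] length 1 -- new best
  Position 1 ('d'): window [0,1] length 2 -- new best
  Position 2 ('a'): repeat (last at 0), move window start to 1
  Position 2 ('a'): window [1,2] length 2
  Position 3 ('e'): window [1,3] length 3 -- new best
  Position 4 ('d'): repeat (last at 1), move window start to 2
  Position 4 ('d'): window [2,4] length 3
  Position 5 ('e'): repeat (last at 3), move window start to 4
  Position 5 ('e'): window [4,5] length 2
  Position 6 ('b'): window [4,6] length 3
  Position 7 ('d'): repeat (last at 4), move window start to 5
  Position 7 ('d'): window [5,7] length 3
  Position 8 ('c'): window [5,8] length 4 -- new best
  Position 9 ('a'): window [5,9] length 5 -- new best
Longest substring with no repeats: "ebdca" with length 5

5


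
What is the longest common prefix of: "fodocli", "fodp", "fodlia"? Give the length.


Words: fodocli, fodp, fodlia
  Position 0: all 'f' => match
  Position 1: all 'o' => match
  Position 2: all 'd' => match
  Position 3: ('o', 'p', 'l') => mismatch, stop
LCP = "fod" (length 3)

3


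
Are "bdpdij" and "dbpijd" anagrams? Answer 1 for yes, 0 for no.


Strings: "bdpdij", "dbpijd"
Sorted first:  bddijp
Sorted second: bddijp
Sorted forms match => anagrams

1


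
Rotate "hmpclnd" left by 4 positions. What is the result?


Input: "hmpclnd", rotate left by 4
First 4 characters: "hmpc"
Remaining characters: "lnd"
Concatenate remaining + first: "lnd" + "hmpc" = "lndhmpc"

lndhmpc


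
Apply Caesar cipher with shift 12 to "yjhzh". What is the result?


Caesar cipher: shift "yjhzh" by 12
  'y' (pos 24) + 12 = pos 10 = 'k'
  'j' (pos 9) + 12 = pos 21 = 'v'
  'h' (pos 7) + 12 = pos 19 = 't'
  'z' (pos 25) + 12 = pos 11 = 'l'
  'h' (pos 7) + 12 = pos 19 = 't'
Result: kvtlt

kvtlt


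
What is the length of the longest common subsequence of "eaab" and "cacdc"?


LCS of "eaab" and "cacdc"
DP table:
           c    a    c    d    c
      0    0    0    0    0    0
  e   0    0    0    0    0    0
  a   0    0    1    1    1    1
  a   0    0    1    1    1    1
  b   0    0    1    1    1    1
LCS length = dp[4][5] = 1

1


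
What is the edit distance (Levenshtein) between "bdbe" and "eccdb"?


Computing edit distance: "bdbe" -> "eccdb"
DP table:
           e    c    c    d    b
      0    1    2    3    4    5
  b   1    1    2    3    4    4
  d   2    2    2    3    3    4
  b   3    3    3    3    4    3
  e   4    3    4    4    4    4
Edit distance = dp[4][5] = 4

4


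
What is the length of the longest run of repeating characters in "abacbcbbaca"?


Input: "abacbcbbaca"
Scanning for longest run:
  Position 1 ('b'): new char, reset run to 1
  Position 2 ('a'): new char, reset run to 1
  Position 3 ('c'): new char, reset run to 1
  Position 4 ('b'): new char, reset run to 1
  Position 5 ('c'): new char, reset run to 1
  Position 6 ('b'): new char, reset run to 1
  Position 7 ('b'): continues run of 'b', length=2
  Position 8 ('a'): new char, reset run to 1
  Position 9 ('c'): new char, reset run to 1
  Position 10 ('a'): new char, reset run to 1
Longest run: 'b' with length 2

2


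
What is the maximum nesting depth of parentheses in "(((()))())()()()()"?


Input: "(((()))())()()()()"
Tracking depth:
  Position 0 '(': depth becomes 1
  Position 1 '(': depth becomes 2
  Position 2 '(': depth becomes 3
  Position 3 '(': depth becomes 4
  Position 4 ')': depth becomes 3
  Position 5 ')': depth becomes 2
  Position 6 ')': depth becomes 1
  Position 7 '(': depth becomes 2
  Position 8 ')': depth becomes 1
  Position 9 ')': depth becomes 0
  Position 10 '(': depth becomes 1
  Position 11 ')': depth becomes 0
  Position 12 '(': depth becomes 1
  Position 13 ')': depth becomes 0
  Position 14 '(': depth becomes 1
  Position 15 ')': depth becomes 0
  Position 16 '(': depth becomes 1
  Position 17 ')': depth becomes 0
Maximum depth reached: 4

4


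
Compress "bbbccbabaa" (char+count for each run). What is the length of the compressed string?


Input: bbbccbabaa
Runs:
  'b' x 3 => "b3"
  'c' x 2 => "c2"
  'b' x 1 => "b1"
  'a' x 1 => "a1"
  'b' x 1 => "b1"
  'a' x 2 => "a2"
Compressed: "b3c2b1a1b1a2"
Compressed length: 12

12


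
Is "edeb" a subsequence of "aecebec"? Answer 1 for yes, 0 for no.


Check if "edeb" is a subsequence of "aecebec"
Greedy scan:
  Position 0 ('a'): no match needed
  Position 1 ('e'): matches sub[0] = 'e'
  Position 2 ('c'): no match needed
  Position 3 ('e'): no match needed
  Position 4 ('b'): no match needed
  Position 5 ('e'): no match needed
  Position 6 ('c'): no match needed
Only matched 1/4 characters => not a subsequence

0


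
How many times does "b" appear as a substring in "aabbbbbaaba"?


Searching for "b" in "aabbbbbaaba"
Scanning each position:
  Position 0: "a" => no
  Position 1: "a" => no
  Position 2: "b" => MATCH
  Position 3: "b" => MATCH
  Position 4: "b" => MATCH
  Position 5: "b" => MATCH
  Position 6: "b" => MATCH
  Position 7: "a" => no
  Position 8: "a" => no
  Position 9: "b" => MATCH
  Position 10: "a" => no
Total occurrences: 6

6


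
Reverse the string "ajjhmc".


Input: ajjhmc
Reading characters right to left:
  Position 5: 'c'
  Position 4: 'm'
  Position 3: 'h'
  Position 2: 'j'
  Position 1: 'j'
  Position 0: 'a'
Reversed: cmhjja

cmhjja


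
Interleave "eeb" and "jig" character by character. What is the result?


Interleaving "eeb" and "jig":
  Position 0: 'e' from first, 'j' from second => "ej"
  Position 1: 'e' from first, 'i' from second => "ei"
  Position 2: 'b' from first, 'g' from second => "bg"
Result: ejeibg

ejeibg
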